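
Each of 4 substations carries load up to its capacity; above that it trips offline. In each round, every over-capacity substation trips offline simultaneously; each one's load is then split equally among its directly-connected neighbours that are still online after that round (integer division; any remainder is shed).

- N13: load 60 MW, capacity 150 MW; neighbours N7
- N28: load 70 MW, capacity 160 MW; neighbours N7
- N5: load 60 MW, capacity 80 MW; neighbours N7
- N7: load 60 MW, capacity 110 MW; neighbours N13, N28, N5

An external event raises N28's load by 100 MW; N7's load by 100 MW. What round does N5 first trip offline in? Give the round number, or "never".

Round 1 — N28 at 170 > 160; N7 at 160 > 110. N28, N7 trip offline.
  N28 sheds 170 MW: no online neighbours, lost.
  N7 sheds 160 MW to N13, N5: 80 each.
    N13: 60+80 = 140 ≤ 150
    N5: 60+80 = 140 > 80
Round 2 — N5 trips offline.
  N5 sheds 140 MW: no online neighbours, lost.
No further trips.

2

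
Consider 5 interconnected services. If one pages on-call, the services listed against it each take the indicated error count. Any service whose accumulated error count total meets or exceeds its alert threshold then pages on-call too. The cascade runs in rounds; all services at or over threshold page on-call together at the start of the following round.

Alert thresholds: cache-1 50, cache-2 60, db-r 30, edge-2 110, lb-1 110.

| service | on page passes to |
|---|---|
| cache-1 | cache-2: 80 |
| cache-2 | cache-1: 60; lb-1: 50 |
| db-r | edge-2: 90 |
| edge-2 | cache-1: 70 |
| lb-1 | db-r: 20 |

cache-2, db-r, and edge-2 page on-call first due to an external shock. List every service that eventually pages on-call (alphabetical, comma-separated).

Round 1 — cache-2, db-r, edge-2 page on-call (initial).
  cache-1: +60+70 → 130 ≥ 50
  lb-1: +50 → 50 < 110
Round 2 — cache-1 pages on-call.
No further pages.

cache-1, cache-2, db-r, edge-2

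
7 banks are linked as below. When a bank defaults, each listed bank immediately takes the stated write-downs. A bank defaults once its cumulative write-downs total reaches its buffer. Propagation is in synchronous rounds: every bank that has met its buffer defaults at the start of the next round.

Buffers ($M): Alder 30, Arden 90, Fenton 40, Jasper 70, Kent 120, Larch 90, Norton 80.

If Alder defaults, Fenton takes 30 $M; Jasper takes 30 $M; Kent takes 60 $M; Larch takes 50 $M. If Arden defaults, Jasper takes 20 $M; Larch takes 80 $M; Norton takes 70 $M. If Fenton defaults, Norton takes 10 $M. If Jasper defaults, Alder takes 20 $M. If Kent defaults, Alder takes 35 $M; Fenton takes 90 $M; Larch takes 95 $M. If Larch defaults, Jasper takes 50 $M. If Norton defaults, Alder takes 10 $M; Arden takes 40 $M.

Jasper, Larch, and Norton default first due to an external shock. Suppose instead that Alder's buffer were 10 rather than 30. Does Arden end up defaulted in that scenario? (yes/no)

no

With Alder's buffer at 10:
Round 1 — Jasper, Larch, Norton default (initial).
  Alder: +20+10 → 30 ≥ 10
  Arden: +40 → 40 < 90
Round 2 — Alder defaults.
  Fenton: +30 → 30 < 40
  Kent: +60 → 60 < 120
No further defaults.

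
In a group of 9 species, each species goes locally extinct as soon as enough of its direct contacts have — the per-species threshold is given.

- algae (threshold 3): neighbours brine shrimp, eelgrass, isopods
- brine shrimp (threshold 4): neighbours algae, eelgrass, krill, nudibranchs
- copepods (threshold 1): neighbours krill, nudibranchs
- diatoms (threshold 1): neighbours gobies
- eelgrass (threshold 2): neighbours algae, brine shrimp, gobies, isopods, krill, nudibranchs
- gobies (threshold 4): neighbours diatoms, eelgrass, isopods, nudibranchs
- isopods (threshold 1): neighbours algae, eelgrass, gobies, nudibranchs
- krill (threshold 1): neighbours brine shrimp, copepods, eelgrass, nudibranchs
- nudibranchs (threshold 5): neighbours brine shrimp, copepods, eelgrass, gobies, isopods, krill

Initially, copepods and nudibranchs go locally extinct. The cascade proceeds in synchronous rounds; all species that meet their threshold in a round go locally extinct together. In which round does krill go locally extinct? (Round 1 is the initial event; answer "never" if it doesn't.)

Round 1 — copepods, nudibranchs go locally extinct (initial).
Round 2 — checking thresholds:
  brine shrimp: 1 of 4 neighbours < 4, holds.
  eelgrass: 1 of 6 neighbours < 2, holds.
  gobies: 1 of 4 neighbours < 4, holds.
  isopods: 1 of 4 neighbours ≥ 1, goes locally extinct.
  krill: 2 of 4 neighbours ≥ 1, goes locally extinct.
Round 3 — checking thresholds:
  algae: 1 of 3 neighbours < 3, holds.
  brine shrimp: 2 of 4 neighbours < 4, holds.
  eelgrass: 3 of 6 neighbours ≥ 2, goes locally extinct.
  gobies: 2 of 4 neighbours < 4, holds.
Round 4 — no new extinctions; cascade stops.

2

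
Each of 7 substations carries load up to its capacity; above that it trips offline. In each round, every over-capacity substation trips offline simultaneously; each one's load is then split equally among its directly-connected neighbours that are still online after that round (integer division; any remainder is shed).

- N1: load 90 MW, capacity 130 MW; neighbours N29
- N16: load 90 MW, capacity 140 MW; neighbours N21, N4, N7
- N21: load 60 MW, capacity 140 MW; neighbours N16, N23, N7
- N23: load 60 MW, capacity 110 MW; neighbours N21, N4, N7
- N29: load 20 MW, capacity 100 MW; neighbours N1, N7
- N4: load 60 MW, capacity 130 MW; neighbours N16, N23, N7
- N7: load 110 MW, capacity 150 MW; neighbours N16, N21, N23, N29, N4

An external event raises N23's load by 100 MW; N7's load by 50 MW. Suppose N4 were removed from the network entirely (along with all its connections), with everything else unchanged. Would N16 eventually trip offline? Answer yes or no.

With N4 removed:
Round 1 — N23 at 160 > 110; N7 at 160 > 150. N23, N7 trip offline.
  N23 sheds 160 MW to N21: 160 each.
    N21: 60+160 = 220 > 140
  N7 sheds 160 MW to N16, N21, N29: 53 each (1 lost).
    N16: 90+53 = 143 > 140
    N21: 220+53 = 273 > 140
    N29: 20+53 = 73 ≤ 100
Round 2 — N16, N21 trip offline.
  N16 sheds 143 MW: no online neighbours, lost.
  N21 sheds 273 MW: no online neighbours, lost.
No further trips.

yes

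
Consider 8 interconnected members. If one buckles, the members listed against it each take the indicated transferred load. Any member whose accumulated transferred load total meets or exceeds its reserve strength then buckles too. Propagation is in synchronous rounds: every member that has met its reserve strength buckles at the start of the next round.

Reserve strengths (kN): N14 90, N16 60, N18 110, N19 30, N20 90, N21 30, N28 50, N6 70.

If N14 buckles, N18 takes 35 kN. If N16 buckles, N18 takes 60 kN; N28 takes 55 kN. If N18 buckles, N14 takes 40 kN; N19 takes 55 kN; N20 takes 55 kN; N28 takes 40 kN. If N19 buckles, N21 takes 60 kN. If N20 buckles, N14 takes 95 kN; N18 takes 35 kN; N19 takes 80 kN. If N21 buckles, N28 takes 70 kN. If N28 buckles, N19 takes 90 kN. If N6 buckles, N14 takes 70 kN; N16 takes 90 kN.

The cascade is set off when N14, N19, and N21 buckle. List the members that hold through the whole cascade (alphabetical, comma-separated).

N16, N18, N20, N6

Round 1 — N14, N19, N21 buckle (initial).
  N18: +35 → 35 < 110
  N28: +70 → 70 ≥ 50
Round 2 — N28 buckles.
No further bucklings.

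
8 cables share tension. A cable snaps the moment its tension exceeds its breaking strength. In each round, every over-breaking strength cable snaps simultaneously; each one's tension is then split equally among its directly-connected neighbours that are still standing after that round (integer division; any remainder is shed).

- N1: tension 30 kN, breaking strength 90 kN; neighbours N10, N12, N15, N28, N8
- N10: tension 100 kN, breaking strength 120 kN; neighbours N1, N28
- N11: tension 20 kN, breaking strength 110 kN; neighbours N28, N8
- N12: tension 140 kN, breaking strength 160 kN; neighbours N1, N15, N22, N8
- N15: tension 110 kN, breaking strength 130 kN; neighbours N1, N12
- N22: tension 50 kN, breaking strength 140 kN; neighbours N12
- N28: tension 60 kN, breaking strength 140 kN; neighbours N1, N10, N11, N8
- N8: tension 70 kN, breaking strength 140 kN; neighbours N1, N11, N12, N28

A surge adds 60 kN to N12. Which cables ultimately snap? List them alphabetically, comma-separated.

N1, N10, N11, N12, N15, N28, N8

Round 1 — N12 at 200 > 160. N12 snaps.
  N12 sheds 200 kN to N1, N15, N22, N8: 50 each.
    N1: 30+50 = 80 ≤ 90
    N15: 110+50 = 160 > 130
    N22: 50+50 = 100 ≤ 140
    N8: 70+50 = 120 ≤ 140
Round 2 — N15 snaps.
  N15 sheds 160 kN to N1: 160 each.
    N1: 80+160 = 240 > 90
Round 3 — N1 snaps.
  N1 sheds 240 kN to N10, N28, N8: 80 each.
    N10: 100+80 = 180 > 120
    N28: 60+80 = 140 ≤ 140
    N8: 120+80 = 200 > 140
Round 4 — N10, N8 snap.
  N10 sheds 180 kN to N28: 180 each.
    N28: 140+180 = 320 > 140
  N8 sheds 200 kN to N11, N28: 100 each.
    N11: 20+100 = 120 > 110
    N28: 320+100 = 420 > 140
Round 5 — N11, N28 snap.
  N11 sheds 120 kN: no online neighbours, lost.
  N28 sheds 420 kN: no online neighbours, lost.
No further breaks.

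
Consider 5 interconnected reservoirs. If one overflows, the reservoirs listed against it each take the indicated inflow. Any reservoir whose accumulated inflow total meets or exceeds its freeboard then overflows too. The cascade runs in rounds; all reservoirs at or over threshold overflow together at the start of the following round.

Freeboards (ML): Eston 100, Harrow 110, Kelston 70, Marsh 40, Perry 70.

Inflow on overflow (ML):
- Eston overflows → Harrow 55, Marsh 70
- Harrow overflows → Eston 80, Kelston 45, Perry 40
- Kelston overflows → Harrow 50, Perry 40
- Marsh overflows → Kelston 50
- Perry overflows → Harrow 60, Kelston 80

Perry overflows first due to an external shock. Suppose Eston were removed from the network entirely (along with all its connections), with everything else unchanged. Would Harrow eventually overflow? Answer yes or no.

yes

With Eston removed:
Round 1 — Perry overflows (initial).
  Harrow: +60 → 60 < 110
  Kelston: +80 → 80 ≥ 70
Round 2 — Kelston overflows.
  Harrow: +50 → 110 ≥ 110
Round 3 — Harrow overflows.
No further overflows.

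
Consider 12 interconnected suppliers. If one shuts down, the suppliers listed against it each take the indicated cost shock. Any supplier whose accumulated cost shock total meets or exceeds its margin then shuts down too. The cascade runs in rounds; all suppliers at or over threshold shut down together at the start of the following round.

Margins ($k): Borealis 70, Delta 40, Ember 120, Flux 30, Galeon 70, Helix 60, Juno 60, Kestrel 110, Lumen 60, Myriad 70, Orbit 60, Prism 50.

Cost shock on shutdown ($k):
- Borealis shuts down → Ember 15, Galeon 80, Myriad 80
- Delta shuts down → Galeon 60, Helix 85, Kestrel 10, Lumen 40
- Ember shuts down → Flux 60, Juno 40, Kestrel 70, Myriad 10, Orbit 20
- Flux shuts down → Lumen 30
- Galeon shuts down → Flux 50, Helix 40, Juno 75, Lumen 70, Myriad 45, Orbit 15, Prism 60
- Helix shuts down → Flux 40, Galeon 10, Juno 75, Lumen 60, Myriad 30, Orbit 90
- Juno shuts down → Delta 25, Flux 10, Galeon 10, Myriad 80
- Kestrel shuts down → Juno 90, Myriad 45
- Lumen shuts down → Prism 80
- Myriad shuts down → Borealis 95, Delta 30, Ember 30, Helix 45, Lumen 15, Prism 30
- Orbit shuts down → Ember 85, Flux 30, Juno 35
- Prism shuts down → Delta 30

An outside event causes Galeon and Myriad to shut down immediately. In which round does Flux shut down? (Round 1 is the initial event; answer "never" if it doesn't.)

Round 1 — Galeon, Myriad shut down (initial).
  Borealis: +95 → 95 ≥ 70
  Delta: +30 → 30 < 40
  Ember: +30 → 30 < 120
  Flux: +50 → 50 ≥ 30
  Helix: +40+45 → 85 ≥ 60
  Juno: +75 → 75 ≥ 60
  Lumen: +70+15 → 85 ≥ 60
  Orbit: +15 → 15 < 60
  Prism: +60+30 → 90 ≥ 50
Round 2 — Borealis, Flux, Helix, Juno, Lumen, Prism shut down.
  Delta: +25+30 → 85 ≥ 40
  Ember: +15 → 45 < 120
  Orbit: +90 → 105 ≥ 60
Round 3 — Delta, Orbit shut down.
  Ember: +85 → 130 ≥ 120
  Kestrel: +10 → 10 < 110
Round 4 — Ember shuts down.
  Kestrel: +70 → 80 < 110
No further shutdowns.

2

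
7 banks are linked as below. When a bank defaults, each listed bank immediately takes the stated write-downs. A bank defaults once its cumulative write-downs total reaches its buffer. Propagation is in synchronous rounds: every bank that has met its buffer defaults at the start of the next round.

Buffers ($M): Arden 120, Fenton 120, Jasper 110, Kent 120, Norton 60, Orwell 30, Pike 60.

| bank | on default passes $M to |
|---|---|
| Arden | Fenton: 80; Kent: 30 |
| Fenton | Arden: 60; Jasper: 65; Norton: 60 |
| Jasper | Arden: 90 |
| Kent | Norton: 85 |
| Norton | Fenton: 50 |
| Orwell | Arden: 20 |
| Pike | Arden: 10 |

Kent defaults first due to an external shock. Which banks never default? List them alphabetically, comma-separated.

Round 1 — Kent defaults (initial).
  Norton: +85 → 85 ≥ 60
Round 2 — Norton defaults.
  Fenton: +50 → 50 < 120
No further defaults.

Arden, Fenton, Jasper, Orwell, Pike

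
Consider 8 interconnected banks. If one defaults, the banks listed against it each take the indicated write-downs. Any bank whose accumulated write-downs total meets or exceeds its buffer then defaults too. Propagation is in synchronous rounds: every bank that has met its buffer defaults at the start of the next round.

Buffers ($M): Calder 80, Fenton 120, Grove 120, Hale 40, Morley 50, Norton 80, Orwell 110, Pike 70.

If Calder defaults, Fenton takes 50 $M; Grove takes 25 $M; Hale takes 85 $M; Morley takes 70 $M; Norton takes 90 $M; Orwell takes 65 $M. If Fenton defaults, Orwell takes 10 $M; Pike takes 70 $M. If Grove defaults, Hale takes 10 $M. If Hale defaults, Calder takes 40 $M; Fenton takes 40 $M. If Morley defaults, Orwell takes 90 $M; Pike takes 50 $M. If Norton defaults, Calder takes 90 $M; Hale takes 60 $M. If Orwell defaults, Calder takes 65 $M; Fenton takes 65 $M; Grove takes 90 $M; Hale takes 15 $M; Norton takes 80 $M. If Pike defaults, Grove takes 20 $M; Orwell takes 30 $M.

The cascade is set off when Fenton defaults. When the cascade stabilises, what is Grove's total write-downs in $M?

20

Round 1 — Fenton defaults (initial).
  Orwell: +10 → 10 < 110
  Pike: +70 → 70 ≥ 70
Round 2 — Pike defaults.
  Grove: +20 → 20 < 120
  Orwell: +30 → 40 < 110
No further defaults.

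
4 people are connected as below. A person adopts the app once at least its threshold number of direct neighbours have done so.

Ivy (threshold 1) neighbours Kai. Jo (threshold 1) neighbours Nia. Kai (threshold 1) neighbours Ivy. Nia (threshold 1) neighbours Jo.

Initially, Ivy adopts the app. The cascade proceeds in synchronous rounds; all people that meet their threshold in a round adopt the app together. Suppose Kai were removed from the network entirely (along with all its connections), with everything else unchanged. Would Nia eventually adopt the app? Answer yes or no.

no

With Kai removed:
Round 1 — Ivy adopts the app (initial).
Round 2 — no new adoptions; cascade stops.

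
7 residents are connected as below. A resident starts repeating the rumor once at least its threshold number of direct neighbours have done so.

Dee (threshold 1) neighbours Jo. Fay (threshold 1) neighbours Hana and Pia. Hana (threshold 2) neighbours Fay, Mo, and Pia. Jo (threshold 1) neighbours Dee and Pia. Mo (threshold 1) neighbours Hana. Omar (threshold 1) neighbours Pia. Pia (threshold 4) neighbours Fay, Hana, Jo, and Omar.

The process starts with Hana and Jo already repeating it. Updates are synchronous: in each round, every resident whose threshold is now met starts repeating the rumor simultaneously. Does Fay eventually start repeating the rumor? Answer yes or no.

Round 1 — Hana, Jo start repeating the rumor (initial).
Round 2 — checking thresholds:
  Dee: 1 of 1 neighbours ≥ 1, starts repeating the rumor.
  Fay: 1 of 2 neighbours ≥ 1, starts repeating the rumor.
  Mo: 1 of 1 neighbours ≥ 1, starts repeating the rumor.
  Pia: 2 of 4 neighbours < 4, holds.
Round 3 — no new spreads; cascade stops.

yes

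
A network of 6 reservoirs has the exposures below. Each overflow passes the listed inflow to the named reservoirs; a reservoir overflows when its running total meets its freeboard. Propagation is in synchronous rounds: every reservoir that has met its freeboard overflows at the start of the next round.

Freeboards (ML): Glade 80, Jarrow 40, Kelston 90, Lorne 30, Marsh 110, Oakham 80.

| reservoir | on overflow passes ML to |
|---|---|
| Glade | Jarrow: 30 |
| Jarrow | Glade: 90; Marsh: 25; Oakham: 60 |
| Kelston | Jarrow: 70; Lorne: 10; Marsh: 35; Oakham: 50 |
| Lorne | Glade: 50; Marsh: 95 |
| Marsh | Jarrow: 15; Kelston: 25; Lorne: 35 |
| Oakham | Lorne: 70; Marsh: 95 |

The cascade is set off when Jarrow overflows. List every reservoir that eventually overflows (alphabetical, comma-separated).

Round 1 — Jarrow overflows (initial).
  Glade: +90 → 90 ≥ 80
  Marsh: +25 → 25 < 110
  Oakham: +60 → 60 < 80
Round 2 — Glade overflows.
No further overflows.

Glade, Jarrow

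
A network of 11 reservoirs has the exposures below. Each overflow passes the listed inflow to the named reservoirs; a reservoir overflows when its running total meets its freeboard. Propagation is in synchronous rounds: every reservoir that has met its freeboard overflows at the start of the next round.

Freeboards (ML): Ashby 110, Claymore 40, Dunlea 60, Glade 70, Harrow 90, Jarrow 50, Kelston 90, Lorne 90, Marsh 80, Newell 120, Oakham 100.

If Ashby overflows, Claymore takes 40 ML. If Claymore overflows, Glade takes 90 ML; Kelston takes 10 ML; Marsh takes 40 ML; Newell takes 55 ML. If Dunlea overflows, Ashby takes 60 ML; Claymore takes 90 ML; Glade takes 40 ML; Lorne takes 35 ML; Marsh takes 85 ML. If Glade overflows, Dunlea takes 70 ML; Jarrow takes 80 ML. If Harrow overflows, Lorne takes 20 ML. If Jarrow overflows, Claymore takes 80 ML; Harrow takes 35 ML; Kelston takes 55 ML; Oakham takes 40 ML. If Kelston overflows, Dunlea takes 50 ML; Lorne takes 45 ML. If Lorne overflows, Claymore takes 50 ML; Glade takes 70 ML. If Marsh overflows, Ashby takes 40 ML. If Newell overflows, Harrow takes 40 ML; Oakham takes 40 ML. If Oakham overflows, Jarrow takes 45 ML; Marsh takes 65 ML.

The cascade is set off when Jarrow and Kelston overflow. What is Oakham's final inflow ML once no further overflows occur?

40

Round 1 — Jarrow, Kelston overflow (initial).
  Claymore: +80 → 80 ≥ 40
  Dunlea: +50 → 50 < 60
  Harrow: +35 → 35 < 90
  Lorne: +45 → 45 < 90
  Oakham: +40 → 40 < 100
Round 2 — Claymore overflows.
  Glade: +90 → 90 ≥ 70
  Marsh: +40 → 40 < 80
  Newell: +55 → 55 < 120
Round 3 — Glade overflows.
  Dunlea: +70 → 120 ≥ 60
Round 4 — Dunlea overflows.
  Ashby: +60 → 60 < 110
  Lorne: +35 → 80 < 90
  Marsh: +85 → 125 ≥ 80
Round 5 — Marsh overflows.
  Ashby: +40 → 100 < 110
No further overflows.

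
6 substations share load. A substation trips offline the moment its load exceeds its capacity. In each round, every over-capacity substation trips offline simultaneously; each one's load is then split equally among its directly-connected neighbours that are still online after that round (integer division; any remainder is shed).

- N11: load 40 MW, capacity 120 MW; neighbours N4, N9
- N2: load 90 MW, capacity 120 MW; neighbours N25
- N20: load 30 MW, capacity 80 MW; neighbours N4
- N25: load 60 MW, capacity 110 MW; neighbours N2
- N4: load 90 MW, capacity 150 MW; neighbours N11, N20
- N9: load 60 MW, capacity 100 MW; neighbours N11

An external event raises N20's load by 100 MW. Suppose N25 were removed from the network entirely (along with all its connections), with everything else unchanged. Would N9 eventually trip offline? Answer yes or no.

yes

With N25 removed:
Round 1 — N20 at 130 > 80. N20 trips offline.
  N20 sheds 130 MW to N4: 130 each.
    N4: 90+130 = 220 > 150
Round 2 — N4 trips offline.
  N4 sheds 220 MW to N11: 220 each.
    N11: 40+220 = 260 > 120
Round 3 — N11 trips offline.
  N11 sheds 260 MW to N9: 260 each.
    N9: 60+260 = 320 > 100
Round 4 — N9 trips offline.
  N9 sheds 320 MW: no online neighbours, lost.
No further trips.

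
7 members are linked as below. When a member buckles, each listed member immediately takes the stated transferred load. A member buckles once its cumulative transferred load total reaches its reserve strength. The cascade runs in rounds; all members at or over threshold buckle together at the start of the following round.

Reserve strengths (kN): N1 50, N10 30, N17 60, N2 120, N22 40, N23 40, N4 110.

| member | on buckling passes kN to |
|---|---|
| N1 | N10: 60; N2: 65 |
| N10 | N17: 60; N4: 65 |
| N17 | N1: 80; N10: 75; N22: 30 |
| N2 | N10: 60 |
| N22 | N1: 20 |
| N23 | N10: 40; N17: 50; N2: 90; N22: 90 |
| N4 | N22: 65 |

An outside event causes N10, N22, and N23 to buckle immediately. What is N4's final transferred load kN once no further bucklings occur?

Round 1 — N10, N22, N23 buckle (initial).
  N1: +20 → 20 < 50
  N17: +60+50 → 110 ≥ 60
  N2: +90 → 90 < 120
  N4: +65 → 65 < 110
Round 2 — N17 buckles.
  N1: +80 → 100 ≥ 50
Round 3 — N1 buckles.
  N2: +65 → 155 ≥ 120
Round 4 — N2 buckles.
No further bucklings.

65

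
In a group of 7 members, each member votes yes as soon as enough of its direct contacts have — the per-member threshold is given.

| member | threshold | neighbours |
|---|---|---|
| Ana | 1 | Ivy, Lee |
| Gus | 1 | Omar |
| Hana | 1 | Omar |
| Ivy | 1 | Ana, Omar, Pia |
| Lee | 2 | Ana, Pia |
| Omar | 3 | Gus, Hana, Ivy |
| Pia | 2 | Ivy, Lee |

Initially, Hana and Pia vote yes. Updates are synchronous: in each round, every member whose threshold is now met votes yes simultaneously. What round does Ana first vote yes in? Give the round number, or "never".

3

Round 1 — Hana, Pia vote yes (initial).
Round 2 — checking thresholds:
  Ivy: 1 of 3 neighbours ≥ 1, votes yes.
  Lee: 1 of 2 neighbours < 2, not yet.
  Omar: 1 of 3 neighbours < 3, not yet.
Round 3 — checking thresholds:
  Ana: 1 of 2 neighbours ≥ 1, votes yes.
  Lee: 1 of 2 neighbours < 2, not yet.
  Omar: 2 of 3 neighbours < 3, not yet.
Round 4 — checking thresholds:
  Lee: 2 of 2 neighbours ≥ 2, votes yes.
  Omar: 2 of 3 neighbours < 3, not yet.
Round 5 — no new yes votes; cascade stops.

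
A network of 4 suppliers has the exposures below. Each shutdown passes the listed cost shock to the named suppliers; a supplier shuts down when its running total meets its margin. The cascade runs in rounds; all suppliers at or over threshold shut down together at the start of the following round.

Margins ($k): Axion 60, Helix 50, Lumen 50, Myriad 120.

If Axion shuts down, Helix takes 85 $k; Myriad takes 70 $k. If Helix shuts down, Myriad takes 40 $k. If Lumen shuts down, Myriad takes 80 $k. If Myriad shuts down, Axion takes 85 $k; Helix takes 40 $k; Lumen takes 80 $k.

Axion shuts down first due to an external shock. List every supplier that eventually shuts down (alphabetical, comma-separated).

Axion, Helix

Round 1 — Axion shuts down (initial).
  Helix: +85 → 85 ≥ 50
  Myriad: +70 → 70 < 120
Round 2 — Helix shuts down.
  Myriad: +40 → 110 < 120
No further shutdowns.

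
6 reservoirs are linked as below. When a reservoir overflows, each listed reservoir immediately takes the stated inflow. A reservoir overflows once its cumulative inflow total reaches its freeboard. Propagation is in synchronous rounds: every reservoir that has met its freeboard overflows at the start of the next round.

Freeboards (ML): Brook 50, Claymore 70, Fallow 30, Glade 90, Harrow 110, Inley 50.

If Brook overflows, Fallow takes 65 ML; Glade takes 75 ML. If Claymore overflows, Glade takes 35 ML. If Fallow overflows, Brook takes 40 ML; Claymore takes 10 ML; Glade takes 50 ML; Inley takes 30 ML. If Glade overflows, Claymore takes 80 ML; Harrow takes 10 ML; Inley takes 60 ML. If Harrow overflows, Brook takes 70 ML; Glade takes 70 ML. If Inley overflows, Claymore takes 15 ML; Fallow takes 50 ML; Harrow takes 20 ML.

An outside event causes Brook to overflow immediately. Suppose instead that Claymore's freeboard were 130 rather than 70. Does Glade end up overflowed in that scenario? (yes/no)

yes

With Claymore's freeboard at 130:
Round 1 — Brook overflows (initial).
  Fallow: +65 → 65 ≥ 30
  Glade: +75 → 75 < 90
Round 2 — Fallow overflows.
  Claymore: +10 → 10 < 130
  Glade: +50 → 125 ≥ 90
  Inley: +30 → 30 < 50
Round 3 — Glade overflows.
  Claymore: +80 → 90 < 130
  Harrow: +10 → 10 < 110
  Inley: +60 → 90 ≥ 50
Round 4 — Inley overflows.
  Claymore: +15 → 105 < 130
  Harrow: +20 → 30 < 110
No further overflows.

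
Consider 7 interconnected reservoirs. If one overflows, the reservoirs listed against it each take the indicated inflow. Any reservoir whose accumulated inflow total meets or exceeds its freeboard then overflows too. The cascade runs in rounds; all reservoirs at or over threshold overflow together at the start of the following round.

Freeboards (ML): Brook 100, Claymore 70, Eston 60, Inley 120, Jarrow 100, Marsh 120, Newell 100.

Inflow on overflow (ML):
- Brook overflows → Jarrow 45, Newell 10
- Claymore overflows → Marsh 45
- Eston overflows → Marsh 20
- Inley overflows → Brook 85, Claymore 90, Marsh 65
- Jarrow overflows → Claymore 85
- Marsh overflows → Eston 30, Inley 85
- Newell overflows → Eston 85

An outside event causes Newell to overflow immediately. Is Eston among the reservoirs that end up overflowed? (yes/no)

Round 1 — Newell overflows (initial).
  Eston: +85 → 85 ≥ 60
Round 2 — Eston overflows.
  Marsh: +20 → 20 < 120
No further overflows.

yes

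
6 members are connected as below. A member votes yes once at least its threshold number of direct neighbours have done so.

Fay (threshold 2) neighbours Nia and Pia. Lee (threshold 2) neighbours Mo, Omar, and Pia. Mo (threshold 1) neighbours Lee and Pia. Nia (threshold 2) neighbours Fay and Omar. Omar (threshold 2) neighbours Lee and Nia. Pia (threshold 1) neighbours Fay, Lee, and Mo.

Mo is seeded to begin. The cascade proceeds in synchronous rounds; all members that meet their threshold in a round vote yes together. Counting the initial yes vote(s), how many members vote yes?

Round 1 — Mo votes yes (initial).
Round 2 — checking thresholds:
  Lee: 1 of 3 neighbours < 2, not yet.
  Pia: 1 of 3 neighbours ≥ 1, votes yes.
Round 3 — checking thresholds:
  Fay: 1 of 2 neighbours < 2, not yet.
  Lee: 2 of 3 neighbours ≥ 2, votes yes.
Round 4 — no new yes votes; cascade stops.

3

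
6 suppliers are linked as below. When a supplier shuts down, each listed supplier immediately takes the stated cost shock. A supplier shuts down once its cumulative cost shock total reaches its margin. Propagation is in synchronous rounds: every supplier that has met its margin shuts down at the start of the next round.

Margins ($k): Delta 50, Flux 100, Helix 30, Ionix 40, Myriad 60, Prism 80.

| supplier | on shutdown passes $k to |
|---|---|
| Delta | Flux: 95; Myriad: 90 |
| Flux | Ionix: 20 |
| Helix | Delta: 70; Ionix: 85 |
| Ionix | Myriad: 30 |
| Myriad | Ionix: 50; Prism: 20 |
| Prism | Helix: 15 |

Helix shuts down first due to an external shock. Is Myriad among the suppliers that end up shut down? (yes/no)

Round 1 — Helix shuts down (initial).
  Delta: +70 → 70 ≥ 50
  Ionix: +85 → 85 ≥ 40
Round 2 — Delta, Ionix shut down.
  Flux: +95 → 95 < 100
  Myriad: +90+30 → 120 ≥ 60
Round 3 — Myriad shuts down.
  Prism: +20 → 20 < 80
No further shutdowns.

yes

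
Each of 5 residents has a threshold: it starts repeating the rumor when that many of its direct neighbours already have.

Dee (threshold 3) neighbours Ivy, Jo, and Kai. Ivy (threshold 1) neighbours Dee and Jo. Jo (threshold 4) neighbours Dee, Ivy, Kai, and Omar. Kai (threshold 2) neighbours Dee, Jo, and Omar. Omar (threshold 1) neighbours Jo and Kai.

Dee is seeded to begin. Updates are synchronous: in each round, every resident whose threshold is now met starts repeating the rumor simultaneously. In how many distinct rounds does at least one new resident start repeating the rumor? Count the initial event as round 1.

2

Round 1 — Dee starts repeating the rumor (initial).
Round 2 — checking thresholds:
  Ivy: 1 of 2 neighbours ≥ 1, starts repeating the rumor.
  Jo: 1 of 4 neighbours < 4, not yet.
  Kai: 1 of 3 neighbours < 2, not yet.
Round 3 — no new spreads; cascade stops.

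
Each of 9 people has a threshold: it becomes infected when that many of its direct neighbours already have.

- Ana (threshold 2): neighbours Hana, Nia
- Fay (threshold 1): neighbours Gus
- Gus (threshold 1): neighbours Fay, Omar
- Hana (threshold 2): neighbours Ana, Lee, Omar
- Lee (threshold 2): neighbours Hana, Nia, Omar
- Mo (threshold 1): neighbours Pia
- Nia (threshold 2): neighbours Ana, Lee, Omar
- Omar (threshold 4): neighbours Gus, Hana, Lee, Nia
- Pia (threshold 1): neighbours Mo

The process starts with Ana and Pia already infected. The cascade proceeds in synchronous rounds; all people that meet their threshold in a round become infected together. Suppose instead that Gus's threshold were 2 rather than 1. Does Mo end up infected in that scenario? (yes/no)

yes

With Gus's threshold at 2:
Round 1 — Ana, Pia become infected (initial).
Round 2 — checking thresholds:
  Hana: 1 of 3 neighbours < 2, below threshold.
  Mo: 1 of 1 neighbours ≥ 1, becomes infected.
  Nia: 1 of 3 neighbours < 2, below threshold.
Round 3 — no new infections; cascade stops.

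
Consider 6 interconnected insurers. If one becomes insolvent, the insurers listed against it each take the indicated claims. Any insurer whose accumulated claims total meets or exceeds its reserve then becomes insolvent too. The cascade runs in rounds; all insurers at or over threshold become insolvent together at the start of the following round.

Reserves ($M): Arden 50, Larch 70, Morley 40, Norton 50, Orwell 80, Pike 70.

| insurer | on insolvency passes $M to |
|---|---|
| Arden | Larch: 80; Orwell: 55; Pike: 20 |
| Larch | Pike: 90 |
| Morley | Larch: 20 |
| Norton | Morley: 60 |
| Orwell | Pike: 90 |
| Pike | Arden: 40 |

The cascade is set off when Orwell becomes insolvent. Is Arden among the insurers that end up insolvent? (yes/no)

Round 1 — Orwell becomes insolvent (initial).
  Pike: +90 → 90 ≥ 70
Round 2 — Pike becomes insolvent.
  Arden: +40 → 40 < 50
No further insolvencies.

no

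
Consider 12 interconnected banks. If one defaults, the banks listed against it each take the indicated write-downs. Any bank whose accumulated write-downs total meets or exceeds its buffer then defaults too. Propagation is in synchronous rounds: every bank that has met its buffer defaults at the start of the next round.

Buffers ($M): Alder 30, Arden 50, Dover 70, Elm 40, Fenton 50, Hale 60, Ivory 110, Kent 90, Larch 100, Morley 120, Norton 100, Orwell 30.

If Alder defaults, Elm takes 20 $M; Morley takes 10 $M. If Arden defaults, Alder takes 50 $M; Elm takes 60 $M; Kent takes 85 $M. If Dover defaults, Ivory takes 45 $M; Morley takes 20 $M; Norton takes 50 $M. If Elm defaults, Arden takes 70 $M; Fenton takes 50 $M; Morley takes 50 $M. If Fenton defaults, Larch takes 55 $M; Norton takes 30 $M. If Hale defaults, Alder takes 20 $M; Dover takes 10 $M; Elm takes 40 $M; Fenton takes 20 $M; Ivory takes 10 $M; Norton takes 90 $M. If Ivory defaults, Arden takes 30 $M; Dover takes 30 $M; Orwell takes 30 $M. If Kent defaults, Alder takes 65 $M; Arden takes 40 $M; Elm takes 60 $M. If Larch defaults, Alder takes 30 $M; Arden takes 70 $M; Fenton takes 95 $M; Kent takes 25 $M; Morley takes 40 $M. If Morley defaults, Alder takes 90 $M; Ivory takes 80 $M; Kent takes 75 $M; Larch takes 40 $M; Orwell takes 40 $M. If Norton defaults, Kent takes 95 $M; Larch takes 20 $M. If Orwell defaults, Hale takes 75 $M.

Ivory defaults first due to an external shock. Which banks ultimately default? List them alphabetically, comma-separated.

Alder, Arden, Elm, Fenton, Hale, Ivory, Kent, Norton, Orwell

Round 1 — Ivory defaults (initial).
  Arden: +30 → 30 < 50
  Dover: +30 → 30 < 70
  Orwell: +30 → 30 ≥ 30
Round 2 — Orwell defaults.
  Hale: +75 → 75 ≥ 60
Round 3 — Hale defaults.
  Alder: +20 → 20 < 30
  Dover: +10 → 40 < 70
  Elm: +40 → 40 ≥ 40
  Fenton: +20 → 20 < 50
  Norton: +90 → 90 < 100
Round 4 — Elm defaults.
  Arden: +70 → 100 ≥ 50
  Fenton: +50 → 70 ≥ 50
  Morley: +50 → 50 < 120
Round 5 — Arden, Fenton default.
  Alder: +50 → 70 ≥ 30
  Kent: +85 → 85 < 90
  Larch: +55 → 55 < 100
  Norton: +30 → 120 ≥ 100
Round 6 — Alder, Norton default.
  Kent: +95 → 180 ≥ 90
  Larch: +20 → 75 < 100
  Morley: +10 → 60 < 120
Round 7 — Kent defaults.
No further defaults.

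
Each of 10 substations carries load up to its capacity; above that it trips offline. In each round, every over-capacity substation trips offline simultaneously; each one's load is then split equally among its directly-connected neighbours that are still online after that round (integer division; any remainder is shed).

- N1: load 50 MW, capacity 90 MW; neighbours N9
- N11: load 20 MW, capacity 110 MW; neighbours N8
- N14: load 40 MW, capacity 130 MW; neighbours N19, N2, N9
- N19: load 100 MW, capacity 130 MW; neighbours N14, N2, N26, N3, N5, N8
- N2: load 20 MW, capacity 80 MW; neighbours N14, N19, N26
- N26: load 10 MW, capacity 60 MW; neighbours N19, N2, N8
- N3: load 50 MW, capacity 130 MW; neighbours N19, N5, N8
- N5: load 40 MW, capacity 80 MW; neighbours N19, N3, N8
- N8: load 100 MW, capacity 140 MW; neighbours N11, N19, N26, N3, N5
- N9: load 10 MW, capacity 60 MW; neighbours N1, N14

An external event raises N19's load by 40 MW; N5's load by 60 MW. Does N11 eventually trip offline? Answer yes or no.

no

Round 1 — N19 at 140 > 130; N5 at 100 > 80. N19, N5 trip offline.
  N19 sheds 140 MW to N14, N2, N26, N3, N8: 28 each.
    N14: 40+28 = 68 ≤ 130
    N2: 20+28 = 48 ≤ 80
    N26: 10+28 = 38 ≤ 60
    N3: 50+28 = 78 ≤ 130
    N8: 100+28 = 128 ≤ 140
  N5 sheds 100 MW to N3, N8: 50 each.
    N3: 78+50 = 128 ≤ 130
    N8: 128+50 = 178 > 140
Round 2 — N8 trips offline.
  N8 sheds 178 MW to N11, N26, N3: 59 each (1 lost).
    N11: 20+59 = 79 ≤ 110
    N26: 38+59 = 97 > 60
    N3: 128+59 = 187 > 130
Round 3 — N26, N3 trip offline.
  N26 sheds 97 MW to N2: 97 each.
    N2: 48+97 = 145 > 80
  N3 sheds 187 MW: no online neighbours, lost.
Round 4 — N2 trips offline.
  N2 sheds 145 MW to N14: 145 each.
    N14: 68+145 = 213 > 130
Round 5 — N14 trips offline.
  N14 sheds 213 MW to N9: 213 each.
    N9: 10+213 = 223 > 60
Round 6 — N9 trips offline.
  N9 sheds 223 MW to N1: 223 each.
    N1: 50+223 = 273 > 90
Round 7 — N1 trips offline.
  N1 sheds 273 MW: no online neighbours, lost.
No further trips.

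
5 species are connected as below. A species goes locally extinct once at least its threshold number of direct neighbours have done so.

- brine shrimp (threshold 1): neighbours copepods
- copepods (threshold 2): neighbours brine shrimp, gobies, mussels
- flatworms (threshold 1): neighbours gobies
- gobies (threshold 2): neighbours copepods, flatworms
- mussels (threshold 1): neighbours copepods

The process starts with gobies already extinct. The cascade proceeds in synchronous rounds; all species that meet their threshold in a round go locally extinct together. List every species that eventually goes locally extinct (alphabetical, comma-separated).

flatworms, gobies

Round 1 — gobies goes locally extinct (initial).
Round 2 — checking thresholds:
  copepods: 1 of 3 neighbours < 2, not yet.
  flatworms: 1 of 1 neighbours ≥ 1, goes locally extinct.
Round 3 — no new extinctions; cascade stops.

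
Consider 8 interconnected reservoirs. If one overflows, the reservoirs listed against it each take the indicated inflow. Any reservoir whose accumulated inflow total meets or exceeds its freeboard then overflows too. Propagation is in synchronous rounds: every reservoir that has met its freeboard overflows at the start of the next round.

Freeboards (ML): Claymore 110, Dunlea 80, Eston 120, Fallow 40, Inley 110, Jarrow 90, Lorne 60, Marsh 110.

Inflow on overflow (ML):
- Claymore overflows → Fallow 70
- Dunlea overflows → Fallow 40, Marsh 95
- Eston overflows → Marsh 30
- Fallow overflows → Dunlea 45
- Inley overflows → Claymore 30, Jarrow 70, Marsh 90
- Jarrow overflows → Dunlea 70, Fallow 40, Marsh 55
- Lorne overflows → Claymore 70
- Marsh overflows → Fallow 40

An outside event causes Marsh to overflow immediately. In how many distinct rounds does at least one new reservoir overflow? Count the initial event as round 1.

2

Round 1 — Marsh overflows (initial).
  Fallow: +40 → 40 ≥ 40
Round 2 — Fallow overflows.
  Dunlea: +45 → 45 < 80
No further overflows.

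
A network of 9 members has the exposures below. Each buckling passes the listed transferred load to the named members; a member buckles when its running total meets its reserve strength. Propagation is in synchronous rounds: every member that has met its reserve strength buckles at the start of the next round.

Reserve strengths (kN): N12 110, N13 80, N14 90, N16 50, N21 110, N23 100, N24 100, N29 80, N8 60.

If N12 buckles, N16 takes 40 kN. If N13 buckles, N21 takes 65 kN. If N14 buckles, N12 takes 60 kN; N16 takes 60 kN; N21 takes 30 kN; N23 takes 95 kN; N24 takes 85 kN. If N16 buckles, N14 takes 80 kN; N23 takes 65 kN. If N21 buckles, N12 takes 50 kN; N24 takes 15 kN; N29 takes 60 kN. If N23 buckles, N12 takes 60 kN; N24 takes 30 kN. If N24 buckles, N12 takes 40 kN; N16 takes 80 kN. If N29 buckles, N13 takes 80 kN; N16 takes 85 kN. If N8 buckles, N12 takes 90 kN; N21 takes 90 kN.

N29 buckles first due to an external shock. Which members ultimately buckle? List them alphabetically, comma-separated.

Round 1 — N29 buckles (initial).
  N13: +80 → 80 ≥ 80
  N16: +85 → 85 ≥ 50
Round 2 — N13, N16 buckle.
  N14: +80 → 80 < 90
  N21: +65 → 65 < 110
  N23: +65 → 65 < 100
No further bucklings.

N13, N16, N29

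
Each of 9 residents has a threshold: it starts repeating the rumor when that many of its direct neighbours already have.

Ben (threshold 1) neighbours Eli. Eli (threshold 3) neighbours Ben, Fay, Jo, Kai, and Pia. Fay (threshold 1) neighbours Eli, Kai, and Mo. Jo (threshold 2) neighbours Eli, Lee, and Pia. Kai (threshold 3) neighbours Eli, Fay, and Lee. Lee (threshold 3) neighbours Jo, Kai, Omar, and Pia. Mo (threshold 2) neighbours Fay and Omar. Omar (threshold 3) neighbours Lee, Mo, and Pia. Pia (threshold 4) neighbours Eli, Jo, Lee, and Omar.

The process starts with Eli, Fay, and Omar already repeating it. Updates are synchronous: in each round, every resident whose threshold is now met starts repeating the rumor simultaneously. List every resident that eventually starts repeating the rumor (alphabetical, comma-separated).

Round 1 — Eli, Fay, Omar start repeating the rumor (initial).
Round 2 — checking thresholds:
  Ben: 1 of 1 neighbours ≥ 1, starts repeating the rumor.
  Jo: 1 of 3 neighbours < 2, below threshold.
  Kai: 2 of 3 neighbours < 3, below threshold.
  Lee: 1 of 4 neighbours < 3, below threshold.
  Mo: 2 of 2 neighbours ≥ 2, starts repeating the rumor.
  Pia: 2 of 4 neighbours < 4, below threshold.
Round 3 — no new spreads; cascade stops.

Ben, Eli, Fay, Mo, Omar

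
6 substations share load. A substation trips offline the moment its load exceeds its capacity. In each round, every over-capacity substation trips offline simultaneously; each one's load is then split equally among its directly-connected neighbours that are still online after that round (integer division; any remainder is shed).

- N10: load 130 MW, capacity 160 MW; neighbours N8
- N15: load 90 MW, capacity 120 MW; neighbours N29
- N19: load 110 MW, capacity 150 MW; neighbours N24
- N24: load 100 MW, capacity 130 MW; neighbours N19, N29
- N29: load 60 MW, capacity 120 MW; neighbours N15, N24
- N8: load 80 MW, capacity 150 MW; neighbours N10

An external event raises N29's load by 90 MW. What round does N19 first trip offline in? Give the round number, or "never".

Round 1 — N29 at 150 > 120. N29 trips offline.
  N29 sheds 150 MW to N15, N24: 75 each.
    N15: 90+75 = 165 > 120
    N24: 100+75 = 175 > 130
Round 2 — N15, N24 trip offline.
  N15 sheds 165 MW: no online neighbours, lost.
  N24 sheds 175 MW to N19: 175 each.
    N19: 110+175 = 285 > 150
Round 3 — N19 trips offline.
  N19 sheds 285 MW: no online neighbours, lost.
No further trips.

3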